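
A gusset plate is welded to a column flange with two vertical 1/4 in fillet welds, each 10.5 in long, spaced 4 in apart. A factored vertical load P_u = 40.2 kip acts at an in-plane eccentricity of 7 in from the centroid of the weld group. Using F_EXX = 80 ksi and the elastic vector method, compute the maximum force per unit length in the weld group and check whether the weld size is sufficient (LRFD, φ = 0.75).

f_max ≈ 6.64 kip/in; NOT adequate

Total weld length L_w = 21 in. Treat welds as unit-width lines.
Polar moment about centroid: J = 2[d³/12 + d(b/2)²] = 2[10.5³/12 + 10.5×2²] = 276.9 in³.
Direct shear f_v = P/L_w = 40.2 / 21 = 1.914 kip/in (vertical).
Torsion M = P·e = 40.2 × 7 = 281.4 kip·in.
Critical point at (x, y) = (2, 5.25) from centroid. f_tx = M·y/J = 5.335 kip/in; f_ty = M·x/J = 2.032 kip/in.
Resultant f_max = √[f_tx² + (f_v + f_ty)²] = √[5.335² + (1.914 + 2.032)²] = 6.636 kip/in.
Capacity per unit length: φr_n = 0.75 × 0.6 × 80 × (0.707 × 0.25) = 6.363 kip/in.
6.636 > 6.363 → NOT adequate.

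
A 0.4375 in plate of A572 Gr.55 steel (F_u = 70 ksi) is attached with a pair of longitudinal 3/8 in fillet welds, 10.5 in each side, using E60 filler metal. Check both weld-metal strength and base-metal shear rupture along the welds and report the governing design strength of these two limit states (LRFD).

φR_n ≈ 150 kips (weld metal governs)

E60XX → F_EXX = 60 ksi.
t_e = 0.707 × 0.375 = 0.2651 in; L = 21 in.
Weld metal: φR_n = 0.75 × 0.6 × 60 × 0.2651 × 21 = 150.3 kips.
Base metal (shear rupture): φR_n = 0.75 × 0.6 × 70 × 0.4375 × 21 = 289.4 kips.
Governing: weld metal.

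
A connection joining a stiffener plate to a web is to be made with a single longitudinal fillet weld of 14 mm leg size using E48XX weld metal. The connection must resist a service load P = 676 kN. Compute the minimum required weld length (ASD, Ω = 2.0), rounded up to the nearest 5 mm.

E48XX → F_EXX = 480 MPa.
Throat t_e = 0.707 × 14 = 9.898 mm.
r_n/Ω = (0.6 × 480 × 9.898) / 2.0 = 1425 N/mm = 1.425 kN/mm.
L_req = P / (r_n/Ω) = 676 / 1.425 = 474.3 mm total.
Round up → use L = 475 mm.

L = 475 mm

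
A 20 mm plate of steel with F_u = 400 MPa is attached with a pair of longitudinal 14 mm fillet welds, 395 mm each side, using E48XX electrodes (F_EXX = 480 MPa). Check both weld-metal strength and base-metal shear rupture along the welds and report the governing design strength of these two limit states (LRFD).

t_e = 0.707 × 14 = 9.898 mm; L = 790 mm.
Weld metal: φR_n = 0.75 × 0.6 × 480 × 9.898 × 790 × 10⁻³ = 1689 kN.
Base metal (shear rupture): φR_n = 0.75 × 0.6 × 400 × 20 × 790 × 10⁻³ = 2844 kN.
Governing: weld metal.

φR_n ≈ 1690 kN (weld metal governs)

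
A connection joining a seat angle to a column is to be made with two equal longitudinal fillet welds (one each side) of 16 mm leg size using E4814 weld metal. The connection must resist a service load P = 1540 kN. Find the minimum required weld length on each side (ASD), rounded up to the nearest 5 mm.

L = 475 mm on each side

E48XX → F_EXX = 480 MPa.
Throat t_e = 0.707 × 16 = 11.31 mm.
r_n/Ω = (0.6 × 480 × 11.31) / 2.0 = 1629 N/mm = 1.629 kN/mm.
L_req = P / (r_n/Ω) = 1540 / 1.629 = 945.4 mm total.
Per side: 945.4 / 2 = 472.7 mm.
Round up → use L = 475 mm on each side.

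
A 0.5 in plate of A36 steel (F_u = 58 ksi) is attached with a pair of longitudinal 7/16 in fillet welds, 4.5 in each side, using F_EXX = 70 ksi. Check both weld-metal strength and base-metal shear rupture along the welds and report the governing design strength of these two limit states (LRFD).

φR_n ≈ 87.7 kips (weld metal governs)

t_e = 0.707 × 0.4375 = 0.3093 in; L = 9 in.
Weld metal: φR_n = 0.75 × 0.6 × 70 × 0.3093 × 9 = 87.69 kips.
Base metal (shear rupture): φR_n = 0.75 × 0.6 × 58 × 0.5 × 9 = 117.4 kips.
Governing: weld metal.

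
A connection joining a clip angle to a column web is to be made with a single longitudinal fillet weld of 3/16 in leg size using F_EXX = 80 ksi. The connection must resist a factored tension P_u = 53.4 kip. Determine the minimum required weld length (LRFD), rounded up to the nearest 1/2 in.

L = 11.5 in

Throat t_e = 0.707 × 0.1875 = 0.1326 in.
φr_n = 0.75 × 0.6 × 80 × 0.1326 = 4.772 kip/in.
L_req = P_u / φr_n = 53.4 / 4.772 = 11.19 in total.
Round up → use L = 11.5 in.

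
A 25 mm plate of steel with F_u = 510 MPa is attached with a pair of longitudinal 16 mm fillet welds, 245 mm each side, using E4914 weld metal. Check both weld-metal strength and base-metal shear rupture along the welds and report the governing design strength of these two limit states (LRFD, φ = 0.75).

φR_n ≈ 1220 kN (weld metal governs)

E49XX → F_EXX = 490 MPa.
t_e = 0.707 × 16 = 11.31 mm; L = 490 mm.
Weld metal: φR_n = 0.75 × 0.6 × 490 × 11.31 × 490 × 10⁻³ = 1222 kN.
Base metal (shear rupture): φR_n = 0.75 × 0.6 × 510 × 25 × 490 × 10⁻³ = 2811 kN.
Governing: weld metal.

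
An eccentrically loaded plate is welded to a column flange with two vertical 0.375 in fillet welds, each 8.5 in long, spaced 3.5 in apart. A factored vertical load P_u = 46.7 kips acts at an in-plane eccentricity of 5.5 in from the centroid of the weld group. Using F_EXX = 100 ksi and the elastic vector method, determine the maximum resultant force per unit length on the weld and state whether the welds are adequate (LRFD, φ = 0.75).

f_max ≈ 9.05 kip/in; adequate

Total weld length L_w = 17 in. Treat welds as unit-width lines.
Polar moment about centroid: J = 2[d³/12 + d(b/2)²] = 2[8.5³/12 + 8.5×1.75²] = 154.4 in³.
Direct shear f_v = P/L_w = 46.7 / 17 = 2.747 kip/in (vertical).
Torsion M = P·e = 46.7 × 5.5 = 256.85 kip·in.
Critical point at (x, y) = (1.75, 4.25) from centroid. f_tx = M·y/J = 7.069 kip/in; f_ty = M·x/J = 2.911 kip/in.
Resultant f_max = √[f_tx² + (f_v + f_ty)²] = √[7.069² + (2.747 + 2.911)²] = 9.055 kip/in.
Capacity per unit length: φr_n = 0.75 × 0.6 × 100 × (0.707 × 0.375) = 11.93 kip/in.
9.055 ≤ 11.93 → adequate.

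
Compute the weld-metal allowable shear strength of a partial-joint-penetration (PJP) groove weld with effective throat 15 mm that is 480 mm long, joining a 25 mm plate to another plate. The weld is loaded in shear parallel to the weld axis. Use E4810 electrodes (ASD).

E48XX → F_EXX = 480 MPa.
Effective throat (given) t_e = 15 mm.
A_we = 15 × 480 = 7200 mm².
F_nw = 0.6 F_EXX = 288 MPa.
R_n/Ω = (288 × 7200) / 2.0 × 10⁻³ = 1037 kN.

R_n/Ω ≈ 1040 kN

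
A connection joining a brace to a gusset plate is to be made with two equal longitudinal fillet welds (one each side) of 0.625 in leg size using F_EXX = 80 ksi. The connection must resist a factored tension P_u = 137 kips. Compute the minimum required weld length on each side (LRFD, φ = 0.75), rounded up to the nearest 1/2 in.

L = 4.5 in on each side

Throat t_e = 0.707 × 0.625 = 0.4419 in.
φr_n = 0.75 × 0.6 × 80 × 0.4419 = 15.91 kips/in.
L_req = P_u / φr_n = 137 / 15.91 = 8.612 in total.
Per side: 8.612 / 2 = 4.306 in.
Round up → use L = 4.5 in on each side.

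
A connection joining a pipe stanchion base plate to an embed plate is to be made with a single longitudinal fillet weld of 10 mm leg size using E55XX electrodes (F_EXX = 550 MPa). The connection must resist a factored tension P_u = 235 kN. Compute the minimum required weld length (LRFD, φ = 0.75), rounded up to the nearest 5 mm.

Throat t_e = 0.707 × 10 = 7.07 mm.
φr_n = 0.75 × 0.6 × 550 × 7.07 × 10⁻³ = 1.75 kN/mm.
L_req = P_u / φr_n = 235 / 1.75 = 134.3 mm total.
Round up → use L = 135 mm.

L = 135 mm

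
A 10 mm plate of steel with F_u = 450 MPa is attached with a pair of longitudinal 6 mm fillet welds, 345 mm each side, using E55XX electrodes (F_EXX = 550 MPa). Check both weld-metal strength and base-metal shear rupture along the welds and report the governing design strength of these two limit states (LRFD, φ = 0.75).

φR_n ≈ 724 kN (weld metal governs)

t_e = 0.707 × 6 = 4.242 mm; L = 690 mm.
Weld metal: φR_n = 0.75 × 0.6 × 550 × 4.242 × 690 × 10⁻³ = 724.4 kN.
Base metal (shear rupture): φR_n = 0.75 × 0.6 × 450 × 10 × 690 × 10⁻³ = 1397 kN.
Governing: weld metal.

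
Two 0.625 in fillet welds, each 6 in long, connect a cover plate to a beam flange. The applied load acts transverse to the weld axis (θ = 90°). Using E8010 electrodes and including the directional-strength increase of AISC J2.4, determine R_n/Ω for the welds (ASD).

R_n/Ω ≈ 191 kips

E80XX → F_EXX = 80 ksi.
t_e = 0.707 × 0.625 = 0.4419 in; A_we = 0.4419 × 12 = 5.302 in².
Directional factor: 1.0 + 0.5 sin^1.5(90°) = 1.5.
F_nw = 0.6 × 80 × 1.5 = 72 ksi.
R_n/Ω = (72 × 5.302) / 2.0 = 190.9 kips.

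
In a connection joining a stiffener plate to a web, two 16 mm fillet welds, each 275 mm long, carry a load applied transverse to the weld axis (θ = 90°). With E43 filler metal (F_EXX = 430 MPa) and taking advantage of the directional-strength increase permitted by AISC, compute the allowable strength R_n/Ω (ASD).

t_e = 0.707 × 16 = 11.31 mm; A_we = 11.31 × 550 = 6222 mm².
Directional factor: 1.0 + 0.5 sin^1.5(90°) = 1.5.
F_nw = 0.6 × 430 × 1.5 = 387 MPa.
R_n/Ω = (387 × 6222) / 2.0 × 10⁻³ = 1204 kN.

R_n/Ω ≈ 1200 kN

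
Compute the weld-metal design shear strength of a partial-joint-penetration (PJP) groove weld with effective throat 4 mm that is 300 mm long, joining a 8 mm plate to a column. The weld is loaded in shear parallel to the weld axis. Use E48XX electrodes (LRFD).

E48XX → F_EXX = 480 MPa.
Effective throat (given) t_e = 4 mm.
A_we = 4 × 300 = 1200 mm².
F_nw = 0.6 F_EXX = 288 MPa.
φR_n = 0.75 × 288 × 1200 × 10⁻³ = 259.2 kN.

φR_n ≈ 259 kN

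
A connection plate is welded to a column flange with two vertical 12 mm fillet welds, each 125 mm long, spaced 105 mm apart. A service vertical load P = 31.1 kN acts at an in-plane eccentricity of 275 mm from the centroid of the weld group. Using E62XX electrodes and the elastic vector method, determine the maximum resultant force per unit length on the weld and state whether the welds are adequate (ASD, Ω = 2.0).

E62XX → F_EXX = 620 MPa.
Total weld length L_w = 250 mm. Treat welds as unit-width lines.
Polar moment about centroid: J = 2[d³/12 + d(b/2)²] = 2[125³/12 + 125×52.5²] = 1015000 mm³.
Direct shear f_v = P/L_w = 31.1×10³ / 250 = 124.4 N/mm (vertical).
Torsion M = P·e = 31.1×10³ × 275 = 8552500 N·mm.
Critical point at (x, y) = (52.5, 62.5) from centroid. f_tx = M·y/J = 526.8 N/mm; f_ty = M·x/J = 442.6 N/mm.
Resultant f_max = √[f_tx² + (f_v + f_ty)²] = √[526.8² + (124.4 + 442.6)²] = 774 N/mm.
Capacity per unit length: r_n/Ω = (1/2.0) × 0.6 × 620 × (0.707 × 12) = 1578 N/mm.
774 ≤ 1578 → adequate.

f_max ≈ 774 N/mm; adequate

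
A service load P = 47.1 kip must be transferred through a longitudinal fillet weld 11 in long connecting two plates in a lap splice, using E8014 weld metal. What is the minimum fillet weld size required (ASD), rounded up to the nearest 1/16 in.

w = 5/16 in

E80XX → F_EXX = 80 ksi.
Total weld length L = 11 in.
Required throat t_e = P × Ω / (0.6 F_EXX × L) = 47.1 × 2.0 / (0.6 × 80 × 11) = 0.1784 in.
Required leg w = t_e / 0.707 = 0.2523 in → use 5/16 in.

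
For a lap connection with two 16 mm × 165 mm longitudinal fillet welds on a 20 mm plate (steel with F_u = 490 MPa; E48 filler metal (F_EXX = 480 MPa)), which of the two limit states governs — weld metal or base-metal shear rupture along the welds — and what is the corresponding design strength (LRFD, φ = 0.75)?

t_e = 0.707 × 16 = 11.31 mm; L = 330 mm.
Weld metal: φR_n = 0.75 × 0.6 × 480 × 11.31 × 330 × 10⁻³ = 806.3 kN.
Base metal (shear rupture): φR_n = 0.75 × 0.6 × 490 × 20 × 330 × 10⁻³ = 1455 kN.
Governing: weld metal.

φR_n ≈ 806 kN (weld metal governs)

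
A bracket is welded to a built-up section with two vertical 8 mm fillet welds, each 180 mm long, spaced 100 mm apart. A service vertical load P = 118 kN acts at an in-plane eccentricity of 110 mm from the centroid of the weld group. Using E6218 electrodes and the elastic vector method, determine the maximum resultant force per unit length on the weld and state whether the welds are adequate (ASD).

f_max ≈ 919 N/mm; adequate

E62XX → F_EXX = 620 MPa.
Total weld length L_w = 360 mm. Treat welds as unit-width lines.
Polar moment about centroid: J = 2[d³/12 + d(b/2)²] = 2[180³/12 + 180×50²] = 1872000 mm³.
Direct shear f_v = P/L_w = 118×10³ / 360 = 327.8 N/mm (vertical).
Torsion M = P·e = 118×10³ × 110 = 12980000 N·mm.
Critical point at (x, y) = (50, 90) from centroid. f_tx = M·y/J = 624 N/mm; f_ty = M·x/J = 346.7 N/mm.
Resultant f_max = √[f_tx² + (f_v + f_ty)²] = √[624² + (327.8 + 346.7)²] = 918.9 N/mm.
Capacity per unit length: r_n/Ω = (1/2.0) × 0.6 × 620 × (0.707 × 8) = 1052 N/mm.
918.9 ≤ 1052 → adequate.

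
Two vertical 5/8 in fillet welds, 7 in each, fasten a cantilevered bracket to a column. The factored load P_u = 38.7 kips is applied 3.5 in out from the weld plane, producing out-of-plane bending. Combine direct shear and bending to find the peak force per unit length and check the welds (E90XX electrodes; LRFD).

f_max ≈ 8.74 kip/in; adequate

E90XX → F_EXX = 90 ksi.
L_w = 2 × 7 = 14 in; section modulus (unit throat) S = 2 × L²/6 = 16.33 in².
Direct shear f_v = P/L_w = 38.7/14 = 2.764 kip/in.
Moment M = P × e = 38.7 × 3.5 = 135.45 kip·in; bending f_b = M/S = 8.293 kip/in.
f_max = √(f_v² + f_b²) = √(2.764² + 8.293²) = 8.741 kip/in.
φr_n = 0.75 × 0.6 × 90 × (0.707 × 0.625) = 17.9 kip/in → adequate.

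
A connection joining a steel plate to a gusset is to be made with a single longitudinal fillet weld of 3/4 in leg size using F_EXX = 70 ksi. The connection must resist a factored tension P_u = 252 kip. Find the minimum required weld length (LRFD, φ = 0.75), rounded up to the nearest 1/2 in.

L = 15.5 in

Throat t_e = 0.707 × 0.75 = 0.5302 in.
φr_n = 0.75 × 0.6 × 70 × 0.5302 = 16.7 kip/in.
L_req = P_u / φr_n = 252 / 16.7 = 15.09 in total.
Round up → use L = 15.5 in.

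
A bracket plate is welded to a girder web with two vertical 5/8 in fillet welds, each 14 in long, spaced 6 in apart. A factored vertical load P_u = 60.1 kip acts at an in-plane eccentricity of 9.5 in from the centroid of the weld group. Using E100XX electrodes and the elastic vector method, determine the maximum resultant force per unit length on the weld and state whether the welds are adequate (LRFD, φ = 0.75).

f_max ≈ 7.25 kip/in; adequate

E100XX → F_EXX = 100 ksi.
Total weld length L_w = 28 in. Treat welds as unit-width lines.
Polar moment about centroid: J = 2[d³/12 + d(b/2)²] = 2[14³/12 + 14×3²] = 709.3 in³.
Direct shear f_v = P/L_w = 60.1 / 28 = 2.146 kip/in (vertical).
Torsion M = P·e = 60.1 × 9.5 = 570.95 kip·in.
Critical point at (x, y) = (3, 7) from centroid. f_tx = M·y/J = 5.634 kip/in; f_ty = M·x/J = 2.415 kip/in.
Resultant f_max = √[f_tx² + (f_v + f_ty)²] = √[5.634² + (2.146 + 2.415)²] = 7.249 kip/in.
Capacity per unit length: φr_n = 0.75 × 0.6 × 100 × (0.707 × 0.625) = 19.88 kip/in.
7.249 ≤ 19.88 → adequate.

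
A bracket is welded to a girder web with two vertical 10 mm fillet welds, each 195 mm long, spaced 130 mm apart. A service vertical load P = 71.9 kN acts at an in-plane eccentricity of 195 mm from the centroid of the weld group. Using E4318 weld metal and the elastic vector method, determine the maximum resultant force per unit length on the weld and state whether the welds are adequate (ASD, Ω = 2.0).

f_max ≈ 689 N/mm; adequate

E43XX → F_EXX = 430 MPa.
Total weld length L_w = 390 mm. Treat welds as unit-width lines.
Polar moment about centroid: J = 2[d³/12 + d(b/2)²] = 2[195³/12 + 195×65²] = 2884000 mm³.
Direct shear f_v = P/L_w = 71.9×10³ / 390 = 184.4 N/mm (vertical).
Torsion M = P·e = 71.9×10³ × 195 = 14020000 N·mm.
Critical point at (x, y) = (65, 97.5) from centroid. f_tx = M·y/J = 474.1 N/mm; f_ty = M·x/J = 316 N/mm.
Resultant f_max = √[f_tx² + (f_v + f_ty)²] = √[474.1² + (184.4 + 316)²] = 689.3 N/mm.
Capacity per unit length: r_n/Ω = (1/2.0) × 0.6 × 430 × (0.707 × 10) = 912 N/mm.
689.3 ≤ 912 → adequate.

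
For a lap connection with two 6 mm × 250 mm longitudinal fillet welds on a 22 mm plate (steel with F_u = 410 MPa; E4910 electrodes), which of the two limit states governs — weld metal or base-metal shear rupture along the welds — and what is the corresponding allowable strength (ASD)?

E49XX → F_EXX = 490 MPa.
t_e = 0.707 × 6 = 4.242 mm; L = 500 mm.
Weld metal: R_n/Ω = (1/2.0) × 0.6 × 490 × 4.242 × 500 × 10⁻³ = 311.8 kN.
Base metal (shear rupture): R_n/Ω = (1/2.0) × 0.6 × 410 × 22 × 500 × 10⁻³ = 1353 kN.
Governing: weld metal.

R_n/Ω ≈ 312 kN (weld metal governs)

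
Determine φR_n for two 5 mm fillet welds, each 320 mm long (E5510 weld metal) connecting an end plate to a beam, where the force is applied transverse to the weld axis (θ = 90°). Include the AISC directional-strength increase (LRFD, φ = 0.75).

φR_n ≈ 840 kN

E55XX → F_EXX = 550 MPa.
t_e = 0.707 × 5 = 3.535 mm; A_we = 3.535 × 640 = 2262 mm².
Directional factor: 1.0 + 0.5 sin^1.5(90°) = 1.5.
F_nw = 0.6 × 550 × 1.5 = 495 MPa.
φR_n = 0.75 × 495 × 2262 × 10⁻³ = 839.9 kN.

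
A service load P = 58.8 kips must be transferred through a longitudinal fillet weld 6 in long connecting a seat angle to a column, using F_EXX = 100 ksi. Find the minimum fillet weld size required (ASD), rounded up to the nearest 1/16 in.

w = 1/2 in

Total weld length L = 6 in.
Required throat t_e = P × Ω / (0.6 F_EXX × L) = 58.8 × 2.0 / (0.6 × 100 × 6) = 0.3267 in.
Required leg w = t_e / 0.707 = 0.462 in → use 1/2 in.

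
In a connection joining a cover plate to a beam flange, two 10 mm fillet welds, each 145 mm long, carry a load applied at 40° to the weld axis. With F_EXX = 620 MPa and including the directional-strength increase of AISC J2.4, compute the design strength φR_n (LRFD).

φR_n ≈ 719 kN

t_e = 0.707 × 10 = 7.07 mm; A_we = 7.07 × 290 = 2050 mm².
Directional factor: 1.0 + 0.5 sin^1.5(40°) = 1.258.
F_nw = 0.6 × 620 × 1.258 = 467.9 MPa.
φR_n = 0.75 × 467.9 × 2050 × 10⁻³ = 719.4 kN.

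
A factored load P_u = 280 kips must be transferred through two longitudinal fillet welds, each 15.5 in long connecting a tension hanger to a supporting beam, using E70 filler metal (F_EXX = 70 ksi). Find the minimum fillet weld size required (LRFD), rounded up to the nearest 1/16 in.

Total weld length L = 31 in.
Required throat t_e = P_u / (φ × 0.6 F_EXX × L) = 280 / (0.75 × 0.6 × 70 × 31) = 0.2867 in.
Required leg w = t_e / 0.707 = 0.4056 in → use 7/16 in.

w = 7/16 in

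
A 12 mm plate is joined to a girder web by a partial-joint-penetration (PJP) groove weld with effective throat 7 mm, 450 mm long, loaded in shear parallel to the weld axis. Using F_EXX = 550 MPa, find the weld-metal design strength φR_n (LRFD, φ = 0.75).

φR_n ≈ 780 kN

Effective throat (given) t_e = 7 mm.
A_we = 7 × 450 = 3150 mm².
F_nw = 0.6 F_EXX = 330 MPa.
φR_n = 0.75 × 330 × 3150 × 10⁻³ = 779.6 kN.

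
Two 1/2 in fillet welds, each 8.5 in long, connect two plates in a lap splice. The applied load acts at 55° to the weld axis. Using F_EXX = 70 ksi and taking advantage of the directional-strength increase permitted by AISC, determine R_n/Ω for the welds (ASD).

R_n/Ω ≈ 173 kip

t_e = 0.707 × 0.5 = 0.3535 in; A_we = 0.3535 × 17 = 6.01 in².
Directional factor: 1.0 + 0.5 sin^1.5(55°) = 1.371.
F_nw = 0.6 × 70 × 1.371 = 57.57 ksi.
R_n/Ω = (57.57 × 6.01) / 2.0 = 173 kip.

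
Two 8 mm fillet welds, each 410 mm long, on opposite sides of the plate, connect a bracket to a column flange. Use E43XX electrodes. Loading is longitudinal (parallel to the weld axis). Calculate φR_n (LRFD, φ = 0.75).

E43XX → F_EXX = 430 MPa.
Effective throat t_e = 0.707 × 8 = 5.656 mm.
Total length L = 820 mm; A_we = 5.656 × 820 = 4638 mm².
F_nw = 0.6 F_EXX = 0.6 × 430 = 258 MPa.
φR_n = 0.75 × 258 × 4638 × 10⁻³ = 897.4 kN.

φR_n ≈ 897 kN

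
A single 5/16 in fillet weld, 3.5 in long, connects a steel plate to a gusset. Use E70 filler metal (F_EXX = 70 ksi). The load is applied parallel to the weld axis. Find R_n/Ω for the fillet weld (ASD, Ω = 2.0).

R_n/Ω ≈ 16.2 kip

Effective throat t_e = 0.707 × 0.3125 = 0.2209 in.
Total length L = 3.5 in; A_we = 0.2209 × 3.5 = 0.7733 in².
F_nw = 0.6 F_EXX = 0.6 × 70 = 42 ksi.
R_n = 42 × 0.7733 = 32.48 kip; R_n/Ω = 32.48/2.0 = 16.24 kip.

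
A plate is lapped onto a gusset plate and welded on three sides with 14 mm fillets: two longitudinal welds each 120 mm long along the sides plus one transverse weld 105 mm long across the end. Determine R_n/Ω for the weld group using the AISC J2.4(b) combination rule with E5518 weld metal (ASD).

E55XX → F_EXX = 550 MPa.
t_e = 0.707 × 14 = 9.898 mm.
R_nwl = 0.6 × 550 × 9.898 × 240 × 10⁻³ = 783.9 kN (longitudinal, 2 welds).
R_nwt = 0.6 × 550 × 9.898 × 105 × 10⁻³ = 343 kN (transverse, base value).
(i) R_nwl + R_nwt = 1127 kN; (ii) 0.85 R_nwl + 1.5 R_nwt = 1181 kN.
R_n = max = 1181 kN [governs: (ii)]; R_n/Ω = 590.4 kN.

R_n/Ω ≈ 590 kN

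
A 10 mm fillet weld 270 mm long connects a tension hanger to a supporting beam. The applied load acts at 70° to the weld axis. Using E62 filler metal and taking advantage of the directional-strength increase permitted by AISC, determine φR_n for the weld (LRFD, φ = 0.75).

E62XX → F_EXX = 620 MPa.
t_e = 0.707 × 10 = 7.07 mm; A_we = 7.07 × 270 = 1909 mm².
Directional factor: 1.0 + 0.5 sin^1.5(70°) = 1.455.
F_nw = 0.6 × 620 × 1.455 = 541.4 MPa.
φR_n = 0.75 × 541.4 × 1909 × 10⁻³ = 775.2 kN.

φR_n ≈ 775 kN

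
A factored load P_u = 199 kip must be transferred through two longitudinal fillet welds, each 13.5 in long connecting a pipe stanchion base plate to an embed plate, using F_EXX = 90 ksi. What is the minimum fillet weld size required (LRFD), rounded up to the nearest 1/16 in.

Total weld length L = 27 in.
Required throat t_e = P_u / (φ × 0.6 F_EXX × L) = 199 / (0.75 × 0.6 × 90 × 27) = 0.182 in.
Required leg w = t_e / 0.707 = 0.2574 in → use 5/16 in.

w = 5/16 in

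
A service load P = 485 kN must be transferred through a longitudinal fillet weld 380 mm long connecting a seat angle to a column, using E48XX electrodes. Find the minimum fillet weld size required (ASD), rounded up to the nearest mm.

E48XX → F_EXX = 480 MPa.
Total weld length L = 380 mm.
Required throat t_e = P × Ω / (0.6 F_EXX × L) = 485 × 2.0 / (0.6 × 480 × 380 × 10⁻³) = 8.863 mm.
Required leg w = t_e / 0.707 = 12.54 mm → use 13 mm.

w = 13 mm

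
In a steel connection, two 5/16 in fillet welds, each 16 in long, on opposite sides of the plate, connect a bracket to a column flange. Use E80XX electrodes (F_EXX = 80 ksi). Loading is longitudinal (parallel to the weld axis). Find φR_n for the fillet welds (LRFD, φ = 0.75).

φR_n ≈ 255 kips

Effective throat t_e = 0.707 × 0.3125 = 0.2209 in.
Total length L = 32 in; A_we = 0.2209 × 32 = 7.07 in².
F_nw = 0.6 F_EXX = 0.6 × 80 = 48 ksi.
φR_n = 0.75 × 48 × 7.07 = 254.5 kips.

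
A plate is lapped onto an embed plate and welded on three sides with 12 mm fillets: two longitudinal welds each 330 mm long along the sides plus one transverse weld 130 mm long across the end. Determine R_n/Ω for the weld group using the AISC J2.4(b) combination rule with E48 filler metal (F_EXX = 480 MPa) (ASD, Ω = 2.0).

R_n/Ω ≈ 965 kN

t_e = 0.707 × 12 = 8.484 mm.
R_nwl = 0.6 × 480 × 8.484 × 660 × 10⁻³ = 1613 kN (longitudinal, 2 welds).
R_nwt = 0.6 × 480 × 8.484 × 130 × 10⁻³ = 317.6 kN (transverse, base value).
(i) R_nwl + R_nwt = 1930 kN; (ii) 0.85 R_nwl + 1.5 R_nwt = 1847 kN.
R_n = max = 1930 kN [governs: (i)]; R_n/Ω = 965.1 kN.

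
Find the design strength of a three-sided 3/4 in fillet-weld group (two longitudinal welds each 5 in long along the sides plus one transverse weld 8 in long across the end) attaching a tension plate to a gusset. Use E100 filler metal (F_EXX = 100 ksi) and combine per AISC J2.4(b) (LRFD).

φR_n ≈ 489 kips

t_e = 0.707 × 0.75 = 0.5302 in.
R_nwl = 0.6 × 100 × 0.5302 × 10 = 318.2 kips (longitudinal, 2 welds).
R_nwt = 0.6 × 100 × 0.5302 × 8 = 254.5 kips (transverse, base value).
(i) R_nwl + R_nwt = 572.7 kips; (ii) 0.85 R_nwl + 1.5 R_nwt = 652.2 kips.
R_n = max = 652.2 kips [governs: (ii)]; φR_n = 489.2 kips.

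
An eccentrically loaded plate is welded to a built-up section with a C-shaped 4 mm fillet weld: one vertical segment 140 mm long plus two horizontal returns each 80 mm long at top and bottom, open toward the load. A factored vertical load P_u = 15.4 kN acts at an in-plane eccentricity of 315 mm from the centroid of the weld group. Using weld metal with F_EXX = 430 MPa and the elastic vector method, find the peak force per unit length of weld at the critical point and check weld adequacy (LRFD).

Total weld length L_w = 300 mm. Treat welds as unit-width lines.
Centroid: x̄ = 2×80×40 / 300 = 21.33 mm from the vertical weld.
Polar moment about centroid: J = I_x + I_y = [140³/12 + 2×80×70²] + [140×21.33² + 2(80³/12 + 80×18.67²)] = 1217000 mm³.
Direct shear f_v = P/L_w = 15.4×10³ / 300 = 51.33 N/mm (vertical).
Torsion M = P·e = 15.4×10³ × 315 = 4851000 N·mm.
Critical point at (x, y) = (58.67, 70) from centroid. f_tx = M·y/J = 278.9 N/mm; f_ty = M·x/J = 233.8 N/mm.
Resultant f_max = √[f_tx² + (f_v + f_ty)²] = √[278.9² + (51.33 + 233.8)²] = 398.8 N/mm.
Capacity per unit length: φr_n = 0.75 × 0.6 × 430 × (0.707 × 4) = 547.2 N/mm.
398.8 ≤ 547.2 → adequate.

f_max ≈ 399 N/mm; adequate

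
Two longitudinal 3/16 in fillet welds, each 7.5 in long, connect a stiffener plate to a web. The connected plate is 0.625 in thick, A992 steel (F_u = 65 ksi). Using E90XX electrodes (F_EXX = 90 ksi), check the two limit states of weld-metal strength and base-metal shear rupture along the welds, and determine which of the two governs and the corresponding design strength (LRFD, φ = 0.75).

φR_n ≈ 80.5 kip (weld metal governs)

t_e = 0.707 × 0.1875 = 0.1326 in; L = 15 in.
Weld metal: φR_n = 0.75 × 0.6 × 90 × 0.1326 × 15 = 80.53 kip.
Base metal (shear rupture): φR_n = 0.75 × 0.6 × 65 × 0.625 × 15 = 274.2 kip.
Governing: weld metal.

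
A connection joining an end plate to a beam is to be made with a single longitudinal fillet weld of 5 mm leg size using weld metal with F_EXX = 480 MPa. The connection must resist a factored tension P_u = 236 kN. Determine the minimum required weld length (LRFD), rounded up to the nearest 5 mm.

L = 310 mm

Throat t_e = 0.707 × 5 = 3.535 mm.
φr_n = 0.75 × 0.6 × 480 × 3.535 × 10⁻³ = 0.7636 kN/mm.
L_req = P_u / φr_n = 236 / 0.7636 = 309.1 mm total.
Round up → use L = 310 mm.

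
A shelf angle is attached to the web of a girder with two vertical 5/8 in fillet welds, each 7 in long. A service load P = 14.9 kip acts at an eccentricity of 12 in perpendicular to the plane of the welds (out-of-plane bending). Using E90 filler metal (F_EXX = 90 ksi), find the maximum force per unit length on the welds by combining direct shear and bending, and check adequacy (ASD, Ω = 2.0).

L_w = 2 × 7 = 14 in; section modulus (unit throat) S = 2 × L²/6 = 16.33 in².
Direct shear f_v = P/L_w = 14.9/14 = 1.064 kip/in.
Moment M = P × e = 14.9 × 12 = 178.8 kip·in; bending f_b = M/S = 10.95 kip/in.
f_max = √(f_v² + f_b²) = √(1.064² + 10.95²) = 11 kip/in.
r_n/Ω = (1/2.0) × 0.6 × 90 × (0.707 × 0.625) = 11.93 kip/in → adequate.

f_max ≈ 11 kip/in; adequate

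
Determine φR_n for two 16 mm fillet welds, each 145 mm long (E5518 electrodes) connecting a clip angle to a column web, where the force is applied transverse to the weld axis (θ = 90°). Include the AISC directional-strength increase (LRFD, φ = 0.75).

φR_n ≈ 1220 kN

E55XX → F_EXX = 550 MPa.
t_e = 0.707 × 16 = 11.31 mm; A_we = 11.31 × 290 = 3280 mm².
Directional factor: 1.0 + 0.5 sin^1.5(90°) = 1.5.
F_nw = 0.6 × 550 × 1.5 = 495 MPa.
φR_n = 0.75 × 495 × 3280 × 10⁻³ = 1218 kN.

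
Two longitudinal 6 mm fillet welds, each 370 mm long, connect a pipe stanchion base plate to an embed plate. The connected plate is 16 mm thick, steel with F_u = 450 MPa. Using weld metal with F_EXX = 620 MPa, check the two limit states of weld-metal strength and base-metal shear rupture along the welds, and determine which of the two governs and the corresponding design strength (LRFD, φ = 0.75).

φR_n ≈ 876 kN (weld metal governs)

t_e = 0.707 × 6 = 4.242 mm; L = 740 mm.
Weld metal: φR_n = 0.75 × 0.6 × 620 × 4.242 × 740 × 10⁻³ = 875.8 kN.
Base metal (shear rupture): φR_n = 0.75 × 0.6 × 450 × 16 × 740 × 10⁻³ = 2398 kN.
Governing: weld metal.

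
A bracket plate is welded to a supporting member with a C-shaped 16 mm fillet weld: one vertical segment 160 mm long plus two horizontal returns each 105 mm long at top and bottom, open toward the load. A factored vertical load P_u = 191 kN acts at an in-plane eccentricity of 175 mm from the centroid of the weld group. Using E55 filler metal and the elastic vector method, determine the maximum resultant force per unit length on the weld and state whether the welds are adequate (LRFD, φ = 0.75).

f_max ≈ 2110 N/mm; adequate

E55XX → F_EXX = 550 MPa.
Total weld length L_w = 370 mm. Treat welds as unit-width lines.
Centroid: x̄ = 2×105×52.5 / 370 = 29.8 mm from the vertical weld.
Polar moment about centroid: J = I_x + I_y = [160³/12 + 2×105×80²] + [160×29.8² + 2(105³/12 + 105×22.7²)] = 2129000 mm³.
Direct shear f_v = P/L_w = 191×10³ / 370 = 516.2 N/mm (vertical).
Torsion M = P·e = 191×10³ × 175 = 33425000 N·mm.
Critical point at (x, y) = (75.2, 80) from centroid. f_tx = M·y/J = 1256 N/mm; f_ty = M·x/J = 1181 N/mm.
Resultant f_max = √[f_tx² + (f_v + f_ty)²] = √[1256² + (516.2 + 1181)²] = 2111 N/mm.
Capacity per unit length: φr_n = 0.75 × 0.6 × 550 × (0.707 × 16) = 2800 N/mm.
2111 ≤ 2800 → adequate.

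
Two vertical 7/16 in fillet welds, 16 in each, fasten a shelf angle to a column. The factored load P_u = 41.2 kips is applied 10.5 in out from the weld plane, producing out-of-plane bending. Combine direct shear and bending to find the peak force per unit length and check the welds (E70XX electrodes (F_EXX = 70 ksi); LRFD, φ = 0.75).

f_max ≈ 5.23 kip/in; adequate

L_w = 2 × 16 = 32 in; section modulus (unit throat) S = 2 × L²/6 = 85.33 in².
Direct shear f_v = P/L_w = 41.2/32 = 1.288 kip/in.
Moment M = P × e = 41.2 × 10.5 = 432.6 kip·in; bending f_b = M/S = 5.07 kip/in.
f_max = √(f_v² + f_b²) = √(1.288² + 5.07²) = 5.23 kip/in.
φr_n = 0.75 × 0.6 × 70 × (0.707 × 0.4375) = 9.743 kip/in → adequate.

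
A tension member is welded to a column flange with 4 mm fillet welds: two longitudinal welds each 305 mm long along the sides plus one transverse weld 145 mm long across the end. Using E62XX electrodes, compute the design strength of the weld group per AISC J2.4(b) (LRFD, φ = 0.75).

E62XX → F_EXX = 620 MPa.
t_e = 0.707 × 4 = 2.828 mm.
R_nwl = 0.6 × 620 × 2.828 × 610 × 10⁻³ = 641.7 kN (longitudinal, 2 welds).
R_nwt = 0.6 × 620 × 2.828 × 145 × 10⁻³ = 152.5 kN (transverse, base value).
(i) R_nwl + R_nwt = 794.3 kN; (ii) 0.85 R_nwl + 1.5 R_nwt = 774.3 kN.
R_n = max = 794.3 kN [governs: (i)]; φR_n = 595.7 kN.

φR_n ≈ 596 kN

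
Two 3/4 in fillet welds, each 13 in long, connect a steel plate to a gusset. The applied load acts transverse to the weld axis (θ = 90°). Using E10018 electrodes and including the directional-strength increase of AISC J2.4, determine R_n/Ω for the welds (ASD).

R_n/Ω ≈ 620 kip

E100XX → F_EXX = 100 ksi.
t_e = 0.707 × 0.75 = 0.5302 in; A_we = 0.5302 × 26 = 13.79 in².
Directional factor: 1.0 + 0.5 sin^1.5(90°) = 1.5.
F_nw = 0.6 × 100 × 1.5 = 90 ksi.
R_n/Ω = (90 × 13.79) / 2.0 = 620.4 kip.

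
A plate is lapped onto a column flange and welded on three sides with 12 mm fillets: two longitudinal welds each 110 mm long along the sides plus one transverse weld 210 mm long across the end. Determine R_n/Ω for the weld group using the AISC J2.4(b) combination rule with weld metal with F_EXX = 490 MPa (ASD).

t_e = 0.707 × 12 = 8.484 mm.
R_nwl = 0.6 × 490 × 8.484 × 220 × 10⁻³ = 548.7 kN (longitudinal, 2 welds).
R_nwt = 0.6 × 490 × 8.484 × 210 × 10⁻³ = 523.8 kN (transverse, base value).
(i) R_nwl + R_nwt = 1073 kN; (ii) 0.85 R_nwl + 1.5 R_nwt = 1252 kN.
R_n = max = 1252 kN [governs: (ii)]; R_n/Ω = 626.1 kN.

R_n/Ω ≈ 626 kN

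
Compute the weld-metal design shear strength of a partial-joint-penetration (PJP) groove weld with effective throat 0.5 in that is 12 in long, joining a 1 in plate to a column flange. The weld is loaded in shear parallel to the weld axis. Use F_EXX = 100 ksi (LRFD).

φR_n ≈ 270 kip

Effective throat (given) t_e = 0.5 in.
A_we = 0.5 × 12 = 6 in².
F_nw = 0.6 F_EXX = 60 ksi.
φR_n = 0.75 × 60 × 6 = 270 kip.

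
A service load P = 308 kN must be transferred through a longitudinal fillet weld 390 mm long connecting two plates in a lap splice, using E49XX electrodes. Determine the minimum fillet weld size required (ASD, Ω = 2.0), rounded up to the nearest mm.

E49XX → F_EXX = 490 MPa.
Total weld length L = 390 mm.
Required throat t_e = P × Ω / (0.6 F_EXX × L) = 308 × 2.0 / (0.6 × 490 × 390 × 10⁻³) = 5.372 mm.
Required leg w = t_e / 0.707 = 7.599 mm → use 8 mm.

w = 8 mm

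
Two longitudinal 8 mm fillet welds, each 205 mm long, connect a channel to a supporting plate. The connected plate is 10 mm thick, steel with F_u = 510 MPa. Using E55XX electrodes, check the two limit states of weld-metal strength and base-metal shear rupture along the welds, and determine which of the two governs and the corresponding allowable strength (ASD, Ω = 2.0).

R_n/Ω ≈ 383 kN (weld metal governs)

E55XX → F_EXX = 550 MPa.
t_e = 0.707 × 8 = 5.656 mm; L = 410 mm.
Weld metal: R_n/Ω = (1/2.0) × 0.6 × 550 × 5.656 × 410 × 10⁻³ = 382.6 kN.
Base metal (shear rupture): R_n/Ω = (1/2.0) × 0.6 × 510 × 10 × 410 × 10⁻³ = 627.3 kN.
Governing: weld metal.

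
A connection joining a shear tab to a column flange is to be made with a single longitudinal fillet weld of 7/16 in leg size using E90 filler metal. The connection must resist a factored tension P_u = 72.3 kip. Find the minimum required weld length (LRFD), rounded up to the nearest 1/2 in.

E90XX → F_EXX = 90 ksi.
Throat t_e = 0.707 × 0.4375 = 0.3093 in.
φr_n = 0.75 × 0.6 × 90 × 0.3093 = 12.53 kip/in.
L_req = P_u / φr_n = 72.3 / 12.53 = 5.771 in total.
Round up → use L = 6 in.

L = 6 in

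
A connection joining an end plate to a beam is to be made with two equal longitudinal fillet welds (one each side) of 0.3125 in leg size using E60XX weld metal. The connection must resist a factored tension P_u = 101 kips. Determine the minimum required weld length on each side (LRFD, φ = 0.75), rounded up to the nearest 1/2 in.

L = 8.5 in on each side

E60XX → F_EXX = 60 ksi.
Throat t_e = 0.707 × 0.3125 = 0.2209 in.
φr_n = 0.75 × 0.6 × 60 × 0.2209 = 5.965 kips/in.
L_req = P_u / φr_n = 101 / 5.965 = 16.93 in total.
Per side: 16.93 / 2 = 8.466 in.
Round up → use L = 8.5 in on each side.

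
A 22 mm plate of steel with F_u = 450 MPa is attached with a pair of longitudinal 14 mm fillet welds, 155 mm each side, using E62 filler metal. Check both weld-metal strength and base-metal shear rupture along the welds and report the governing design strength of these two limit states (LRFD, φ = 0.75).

φR_n ≈ 856 kN (weld metal governs)

E62XX → F_EXX = 620 MPa.
t_e = 0.707 × 14 = 9.898 mm; L = 310 mm.
Weld metal: φR_n = 0.75 × 0.6 × 620 × 9.898 × 310 × 10⁻³ = 856.1 kN.
Base metal (shear rupture): φR_n = 0.75 × 0.6 × 450 × 22 × 310 × 10⁻³ = 1381 kN.
Governing: weld metal.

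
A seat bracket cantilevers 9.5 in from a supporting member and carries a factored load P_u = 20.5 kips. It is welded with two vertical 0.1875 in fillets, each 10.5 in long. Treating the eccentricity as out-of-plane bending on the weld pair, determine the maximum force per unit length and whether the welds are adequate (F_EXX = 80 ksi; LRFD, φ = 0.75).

L_w = 2 × 10.5 = 21 in; section modulus (unit throat) S = 2 × L²/6 = 36.75 in².
Direct shear f_v = P/L_w = 20.5/21 = 0.9762 kip/in.
Moment M = P × e = 20.5 × 9.5 = 194.75 kip·in; bending f_b = M/S = 5.299 kip/in.
f_max = √(f_v² + f_b²) = √(0.9762² + 5.299²) = 5.388 kip/in.
φr_n = 0.75 × 0.6 × 80 × (0.707 × 0.1875) = 4.772 kip/in → NOT adequate.

f_max ≈ 5.39 kip/in; NOT adequate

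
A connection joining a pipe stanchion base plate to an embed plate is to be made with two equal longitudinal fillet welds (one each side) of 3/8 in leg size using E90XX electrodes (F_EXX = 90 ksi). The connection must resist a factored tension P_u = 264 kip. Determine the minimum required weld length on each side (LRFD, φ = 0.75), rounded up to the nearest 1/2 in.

L = 12.5 in on each side

Throat t_e = 0.707 × 0.375 = 0.2651 in.
φr_n = 0.75 × 0.6 × 90 × 0.2651 = 10.74 kip/in.
L_req = P_u / φr_n = 264 / 10.74 = 24.59 in total.
Per side: 24.59 / 2 = 12.29 in.
Round up → use L = 12.5 in on each side.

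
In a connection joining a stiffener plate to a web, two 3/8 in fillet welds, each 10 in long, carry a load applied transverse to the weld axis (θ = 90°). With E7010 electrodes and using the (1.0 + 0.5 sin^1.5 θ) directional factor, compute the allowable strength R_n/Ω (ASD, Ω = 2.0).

R_n/Ω ≈ 167 kips

E70XX → F_EXX = 70 ksi.
t_e = 0.707 × 0.375 = 0.2651 in; A_we = 0.2651 × 20 = 5.303 in².
Directional factor: 1.0 + 0.5 sin^1.5(90°) = 1.5.
F_nw = 0.6 × 70 × 1.5 = 63 ksi.
R_n/Ω = (63 × 5.303) / 2.0 = 167 kips.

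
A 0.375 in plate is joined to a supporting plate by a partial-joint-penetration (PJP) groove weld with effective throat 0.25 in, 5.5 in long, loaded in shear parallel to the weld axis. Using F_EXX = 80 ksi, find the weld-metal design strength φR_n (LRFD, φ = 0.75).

φR_n ≈ 49.5 kips

Effective throat (given) t_e = 0.25 in.
A_we = 0.25 × 5.5 = 1.375 in².
F_nw = 0.6 F_EXX = 48 ksi.
φR_n = 0.75 × 48 × 1.375 = 49.5 kips.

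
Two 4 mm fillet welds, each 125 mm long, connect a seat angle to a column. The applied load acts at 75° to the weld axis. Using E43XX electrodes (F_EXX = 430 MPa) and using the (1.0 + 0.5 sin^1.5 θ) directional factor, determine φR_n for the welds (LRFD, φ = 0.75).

φR_n ≈ 202 kN

t_e = 0.707 × 4 = 2.828 mm; A_we = 2.828 × 250 = 707 mm².
Directional factor: 1.0 + 0.5 sin^1.5(75°) = 1.475.
F_nw = 0.6 × 430 × 1.475 = 380.5 MPa.
φR_n = 0.75 × 380.5 × 707 × 10⁻³ = 201.7 kN.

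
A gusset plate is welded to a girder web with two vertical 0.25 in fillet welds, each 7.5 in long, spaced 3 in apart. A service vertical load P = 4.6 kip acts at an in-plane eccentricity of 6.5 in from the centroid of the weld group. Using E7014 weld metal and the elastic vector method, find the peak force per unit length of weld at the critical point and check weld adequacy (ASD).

E70XX → F_EXX = 70 ksi.
Total weld length L_w = 15 in. Treat welds as unit-width lines.
Polar moment about centroid: J = 2[d³/12 + d(b/2)²] = 2[7.5³/12 + 7.5×1.5²] = 104.1 in³.
Direct shear f_v = P/L_w = 4.6 / 15 = 0.3067 kip/in (vertical).
Torsion M = P·e = 4.6 × 6.5 = 29.9 kip·in.
Critical point at (x, y) = (1.5, 3.75) from centroid. f_tx = M·y/J = 1.077 kip/in; f_ty = M·x/J = 0.431 kip/in.
Resultant f_max = √[f_tx² + (f_v + f_ty)²] = √[1.077² + (0.3067 + 0.431)²] = 1.306 kip/in.
Capacity per unit length: r_n/Ω = (1/2.0) × 0.6 × 70 × (0.707 × 0.25) = 3.712 kip/in.
1.306 ≤ 3.712 → adequate.

f_max ≈ 1.31 kip/in; adequate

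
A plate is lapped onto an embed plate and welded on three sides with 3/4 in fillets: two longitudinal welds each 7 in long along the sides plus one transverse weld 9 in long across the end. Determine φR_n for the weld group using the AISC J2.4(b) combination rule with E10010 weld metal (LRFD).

φR_n ≈ 606 kip

E100XX → F_EXX = 100 ksi.
t_e = 0.707 × 0.75 = 0.5302 in.
R_nwl = 0.6 × 100 × 0.5302 × 14 = 445.4 kip (longitudinal, 2 welds).
R_nwt = 0.6 × 100 × 0.5302 × 9 = 286.3 kip (transverse, base value).
(i) R_nwl + R_nwt = 731.7 kip; (ii) 0.85 R_nwl + 1.5 R_nwt = 808.1 kip.
R_n = max = 808.1 kip [governs: (ii)]; φR_n = 606.1 kip.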